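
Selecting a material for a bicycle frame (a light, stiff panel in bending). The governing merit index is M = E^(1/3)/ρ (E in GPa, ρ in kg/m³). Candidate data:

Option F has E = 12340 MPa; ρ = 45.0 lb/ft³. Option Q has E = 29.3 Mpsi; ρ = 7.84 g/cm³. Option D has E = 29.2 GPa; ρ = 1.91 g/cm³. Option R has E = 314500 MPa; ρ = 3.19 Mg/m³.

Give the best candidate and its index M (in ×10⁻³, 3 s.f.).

After converting to SI:
  option F: E = 12.34 GPa, ρ = 720.8 kg/m³
  option Q: E = 202.0 GPa, ρ = 7840 kg/m³
  option D: E = 29.20 GPa, ρ = 1910 kg/m³
  option R: E = 314.5 GPa, ρ = 3190 kg/m³
  option F: M = 3.21×10⁻³
  option R: M = 2.13×10⁻³
  option D: M = 1.61×10⁻³
  option Q: M = 0.748×10⁻³
The maximum is for option F.

option F, M = 3.21×10⁻³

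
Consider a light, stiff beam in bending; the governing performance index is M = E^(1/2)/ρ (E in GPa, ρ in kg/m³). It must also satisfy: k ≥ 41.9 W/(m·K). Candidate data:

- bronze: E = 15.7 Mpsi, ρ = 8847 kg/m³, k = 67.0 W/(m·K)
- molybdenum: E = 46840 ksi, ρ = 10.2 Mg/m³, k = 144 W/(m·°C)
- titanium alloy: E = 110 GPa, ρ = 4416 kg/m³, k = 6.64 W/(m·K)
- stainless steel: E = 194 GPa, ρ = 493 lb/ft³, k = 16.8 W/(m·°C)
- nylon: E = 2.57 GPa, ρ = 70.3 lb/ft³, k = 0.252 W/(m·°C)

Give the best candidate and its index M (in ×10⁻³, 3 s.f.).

molybdenum, M = 1.76×10⁻³

Screen on constraints: k ≥ 41.9 W/(m·K). Survivors: bronze, molybdenum.
After converting to SI:
  bronze: E = 108.2 GPa, ρ = 8847 kg/m³
  molybdenum: E = 323.0 GPa, ρ = 10200 kg/m³
  molybdenum: M = 1.76×10⁻³
  bronze: M = 1.18×10⁻³
The maximum is for molybdenum.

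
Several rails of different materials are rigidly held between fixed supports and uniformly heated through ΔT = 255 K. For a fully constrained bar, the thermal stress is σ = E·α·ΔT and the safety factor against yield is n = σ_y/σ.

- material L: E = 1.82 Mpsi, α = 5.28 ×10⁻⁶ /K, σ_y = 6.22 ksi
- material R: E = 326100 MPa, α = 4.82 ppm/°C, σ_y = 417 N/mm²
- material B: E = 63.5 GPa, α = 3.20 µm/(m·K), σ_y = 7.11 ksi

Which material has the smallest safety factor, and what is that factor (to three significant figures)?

With everything in SI (GPa, ×10⁻⁶/K, MPa):
  material L: E = 12.55, α = 5.28, σ_y = 42.89 → σ = 16.9 MPa, n = 2.54
  material R: E = 326.1, α = 4.82, σ_y = 417.0 → σ = 401 MPa, n = 1.04
  material B: E = 63.50, α = 3.20, σ_y = 49.02 → σ = 51.8 MPa, n = 0.946
Smallest n: material B with n = 0.946.

material B, n = 0.946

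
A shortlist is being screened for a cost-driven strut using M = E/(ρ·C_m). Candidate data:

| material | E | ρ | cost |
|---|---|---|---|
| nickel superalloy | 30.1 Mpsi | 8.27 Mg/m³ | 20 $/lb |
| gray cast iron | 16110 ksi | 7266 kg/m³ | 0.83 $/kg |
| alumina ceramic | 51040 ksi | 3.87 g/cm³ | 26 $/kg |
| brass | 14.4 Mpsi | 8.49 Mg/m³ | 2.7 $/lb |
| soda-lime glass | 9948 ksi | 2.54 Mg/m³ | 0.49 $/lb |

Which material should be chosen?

Convert each candidate to consistent units, then evaluate M:
  nickel superalloy: E = 207.5 GPa, ρ = 8270 kg/m³, cost = 44.09 $/kg
  gray cast iron: E = 111.1 GPa, ρ = 7266 kg/m³, cost = 0.8300 $/kg
  alumina ceramic: E = 351.9 GPa, ρ = 3870 kg/m³, cost = 26.00 $/kg
  brass: E = 99.28 GPa, ρ = 8490 kg/m³, cost = 5.952 $/kg
  soda-lime glass: E = 68.59 GPa, ρ = 2540 kg/m³, cost = 1.080 $/kg
  soda-lime glass: M = 25.0 MN·m per $
  gray cast iron: M = 18.4 MN·m per $
  alumina ceramic: M = 3.50 MN·m per $
  brass: M = 1.96 MN·m per $
  nickel superalloy: M = 0.569 MN·m per $
The maximum is for soda-lime glass.

soda-lime glass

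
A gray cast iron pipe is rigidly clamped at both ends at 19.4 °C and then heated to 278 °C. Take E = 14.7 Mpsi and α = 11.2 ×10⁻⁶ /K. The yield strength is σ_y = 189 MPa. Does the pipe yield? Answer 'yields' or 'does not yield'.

E = 14.7 Mpsi = 101.4 GPa.
ΔT = 258.6 K. Constrained thermal stress σ = E·α·ΔT = 101.4×10³ MPa × 11.2×10⁻⁶ × 258.6 = 294 MPa (compressive).
Compare to σ_y = 189 MPa: σ ≥ σ_y, so it yields.

yields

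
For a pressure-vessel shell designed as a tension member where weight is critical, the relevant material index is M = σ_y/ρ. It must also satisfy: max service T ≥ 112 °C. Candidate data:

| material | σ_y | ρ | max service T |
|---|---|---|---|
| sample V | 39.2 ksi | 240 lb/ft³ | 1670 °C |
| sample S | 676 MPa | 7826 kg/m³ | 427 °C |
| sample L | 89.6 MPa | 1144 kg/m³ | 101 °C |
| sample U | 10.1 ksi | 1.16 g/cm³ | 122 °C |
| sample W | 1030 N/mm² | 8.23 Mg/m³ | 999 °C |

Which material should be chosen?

Screen on constraints: max service T ≥ 112 °C. Survivors: sample V, sample S, sample U, sample W.
Normalizing units and computing the index:
  sample V: σ_y = 270.3 MPa, ρ = 3844 kg/m³
  sample S: σ_y = 676.0 MPa, ρ = 7826 kg/m³
  sample U: σ_y = 69.64 MPa, ρ = 1160 kg/m³
  sample W: σ_y = 1030 MPa, ρ = 8230 kg/m³
  sample W: M = 125 kN·m/kg
  sample S: M = 86.4 kN·m/kg
  sample V: M = 70.3 kN·m/kg
  sample U: M = 60.0 kN·m/kg
The maximum is for sample W.

sample W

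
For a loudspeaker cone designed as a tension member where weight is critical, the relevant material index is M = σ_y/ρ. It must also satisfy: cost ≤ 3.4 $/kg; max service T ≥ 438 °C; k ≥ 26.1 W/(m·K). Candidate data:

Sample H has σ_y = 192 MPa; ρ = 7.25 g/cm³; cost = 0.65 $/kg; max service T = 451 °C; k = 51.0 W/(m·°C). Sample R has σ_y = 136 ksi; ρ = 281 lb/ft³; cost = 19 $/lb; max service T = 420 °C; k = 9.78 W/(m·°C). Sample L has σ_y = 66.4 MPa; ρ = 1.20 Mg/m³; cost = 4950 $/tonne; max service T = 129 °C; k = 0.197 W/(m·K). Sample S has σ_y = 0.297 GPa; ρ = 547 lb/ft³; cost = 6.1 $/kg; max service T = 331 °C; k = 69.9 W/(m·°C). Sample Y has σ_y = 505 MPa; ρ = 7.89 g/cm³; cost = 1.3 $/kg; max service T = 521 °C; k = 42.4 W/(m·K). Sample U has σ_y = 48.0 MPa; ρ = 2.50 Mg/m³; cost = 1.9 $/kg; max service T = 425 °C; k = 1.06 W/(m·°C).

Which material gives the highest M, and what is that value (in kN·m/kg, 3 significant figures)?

sample Y, M = 64.0 kN·m/kg

Screen on constraints: cost ≤ 3.4 $/kg; max service T ≥ 438 °C; k ≥ 26.1 W/(m·K). Survivors: sample H, sample Y.
Putting every candidate on a common basis:
  sample H: σ_y = 192.0 MPa, ρ = 7250 kg/m³
  sample Y: σ_y = 505.0 MPa, ρ = 7890 kg/m³
  sample Y: M = 64.0 kN·m/kg
  sample H: M = 26.5 kN·m/kg
Sample Y has the largest M.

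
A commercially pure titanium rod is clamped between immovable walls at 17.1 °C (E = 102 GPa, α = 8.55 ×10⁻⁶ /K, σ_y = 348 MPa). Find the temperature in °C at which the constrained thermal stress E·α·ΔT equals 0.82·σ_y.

E·α·ΔT = 285.4 MPa ⇒ ΔT = 285.4 / (102.0×10³ × 8.55×10⁻⁶) = 327.2 K.
T = 17.1 + 327.2 = 344.3 °C.

344 °C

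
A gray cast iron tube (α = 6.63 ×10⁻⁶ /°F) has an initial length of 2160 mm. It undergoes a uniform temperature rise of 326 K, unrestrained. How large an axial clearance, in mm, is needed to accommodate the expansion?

8.40 mm

Convert α: 6.63×10⁻⁶/°F × (9/5) = 11.9×10⁻⁶/K.
ΔL = α·L₀·ΔT = 11.9×10⁻⁶ × 2160 mm × 326.0 K = 8.40 mm.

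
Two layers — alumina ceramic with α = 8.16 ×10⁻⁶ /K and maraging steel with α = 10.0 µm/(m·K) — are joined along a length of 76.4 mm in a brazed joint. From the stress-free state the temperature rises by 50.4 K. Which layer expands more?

α(alumina ceramic) = 8.16×10⁻⁶/K vs α(maraging steel) = 10.0×10⁻⁶/K.
Higher α expands more for the same ΔT: maraging steel.

maraging steel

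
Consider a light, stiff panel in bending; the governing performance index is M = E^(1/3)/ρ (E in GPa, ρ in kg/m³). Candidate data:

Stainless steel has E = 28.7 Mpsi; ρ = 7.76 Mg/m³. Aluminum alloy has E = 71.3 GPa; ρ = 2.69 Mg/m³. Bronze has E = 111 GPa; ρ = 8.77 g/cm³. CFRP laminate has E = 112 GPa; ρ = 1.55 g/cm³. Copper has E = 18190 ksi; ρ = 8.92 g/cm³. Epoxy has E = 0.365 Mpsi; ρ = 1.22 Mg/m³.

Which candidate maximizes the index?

CFRP laminate

After converting to SI:
  stainless steel: E = 197.9 GPa, ρ = 7760 kg/m³
  aluminum alloy: E = 71.30 GPa, ρ = 2690 kg/m³
  bronze: E = 111.0 GPa, ρ = 8770 kg/m³
  CFRP laminate: E = 112.0 GPa, ρ = 1550 kg/m³
  copper: E = 125.4 GPa, ρ = 8920 kg/m³
  epoxy: E = 2.517 GPa, ρ = 1220 kg/m³
  CFRP laminate: M = 3.11×10⁻³
  aluminum alloy: M = 1.54×10⁻³
  epoxy: M = 1.11×10⁻³
  stainless steel: M = 0.751×10⁻³
  copper: M = 0.561×10⁻³
  bronze: M = 0.548×10⁻³
CFRP laminate ranks first.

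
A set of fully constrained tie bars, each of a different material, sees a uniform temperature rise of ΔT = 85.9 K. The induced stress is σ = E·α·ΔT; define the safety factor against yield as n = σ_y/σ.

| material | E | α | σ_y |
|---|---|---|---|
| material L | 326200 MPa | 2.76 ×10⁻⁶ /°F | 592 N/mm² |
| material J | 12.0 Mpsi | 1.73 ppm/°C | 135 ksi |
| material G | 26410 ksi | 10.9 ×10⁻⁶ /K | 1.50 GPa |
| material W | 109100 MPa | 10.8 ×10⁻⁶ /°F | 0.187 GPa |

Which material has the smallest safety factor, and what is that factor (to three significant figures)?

Per material, after unit conversion:
  material L: E = 326.2, α = 4.97, σ_y = 592.0 → σ = 139 MPa, n = 4.25
  material J: E = 82.74, α = 1.73, σ_y = 930.8 → σ = 12.3 MPa, n = 75.7
  material G: E = 182.1, α = 10.9, σ_y = 1500 → σ = 170 MPa, n = 8.80
  material W: E = 109.1, α = 19.4, σ_y = 187.0 → σ = 182 MPa, n = 1.03
The minimum is material W at n = 1.03.

material W, n = 1.03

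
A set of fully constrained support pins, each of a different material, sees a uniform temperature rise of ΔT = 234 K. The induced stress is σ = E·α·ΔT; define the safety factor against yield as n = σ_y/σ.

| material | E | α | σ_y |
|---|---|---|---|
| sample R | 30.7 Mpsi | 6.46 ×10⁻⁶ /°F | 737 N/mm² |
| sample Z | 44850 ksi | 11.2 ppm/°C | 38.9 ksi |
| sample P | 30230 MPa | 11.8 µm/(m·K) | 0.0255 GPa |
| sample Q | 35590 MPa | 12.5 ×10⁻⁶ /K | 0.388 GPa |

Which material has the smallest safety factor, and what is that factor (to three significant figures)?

In consistent units (E in GPa, α in ×10⁻⁶/K, σ_y in MPa):
  sample R: E = 211.7, α = 11.6, σ_y = 737.0 → σ = 576 MPa, n = 1.28
  sample Z: E = 309.2, α = 11.2, σ_y = 268.2 → σ = 810 MPa, n = 0.331
  sample P: E = 30.23, α = 11.8, σ_y = 25.50 → σ = 83.5 MPa, n = 0.305
  sample Q: E = 35.59, α = 12.5, σ_y = 388.0 → σ = 104 MPa, n = 3.73
Smallest n: sample P with n = 0.305.

sample P, n = 0.305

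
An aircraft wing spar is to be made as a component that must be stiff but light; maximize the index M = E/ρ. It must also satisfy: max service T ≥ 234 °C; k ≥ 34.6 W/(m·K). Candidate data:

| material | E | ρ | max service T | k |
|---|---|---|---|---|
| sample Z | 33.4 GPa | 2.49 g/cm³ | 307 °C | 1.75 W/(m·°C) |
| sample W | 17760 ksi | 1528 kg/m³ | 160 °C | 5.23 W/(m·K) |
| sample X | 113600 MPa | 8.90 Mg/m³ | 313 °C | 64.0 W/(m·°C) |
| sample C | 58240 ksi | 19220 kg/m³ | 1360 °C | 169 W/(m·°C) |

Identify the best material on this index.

sample C

Screen on constraints: max service T ≥ 234 °C; k ≥ 34.6 W/(m·K). Survivors: sample X, sample C.
In SI units:
  sample X: E = 113.6 GPa, ρ = 8900 kg/m³
  sample C: E = 401.6 GPa, ρ = 19220 kg/m³
  sample C: M = 20.9 MN·m/kg
  sample X: M = 12.8 MN·m/kg
The maximum is for sample C.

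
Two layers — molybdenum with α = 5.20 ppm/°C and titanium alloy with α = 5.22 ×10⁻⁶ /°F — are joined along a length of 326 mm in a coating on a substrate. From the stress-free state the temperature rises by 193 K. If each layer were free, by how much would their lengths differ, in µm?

titanium alloy: α = 5.22×10⁻⁶/°F × 9/5 = 9.40×10⁻⁶/K.
Δα = |5.20 − 9.40|×10⁻⁶/K = 4.20×10⁻⁶/K.
ΔL_mismatch = Δα·L·ΔT = 4.20×10⁻⁶ × 326.0 mm × 193.0 K = 264 µm.

264 µm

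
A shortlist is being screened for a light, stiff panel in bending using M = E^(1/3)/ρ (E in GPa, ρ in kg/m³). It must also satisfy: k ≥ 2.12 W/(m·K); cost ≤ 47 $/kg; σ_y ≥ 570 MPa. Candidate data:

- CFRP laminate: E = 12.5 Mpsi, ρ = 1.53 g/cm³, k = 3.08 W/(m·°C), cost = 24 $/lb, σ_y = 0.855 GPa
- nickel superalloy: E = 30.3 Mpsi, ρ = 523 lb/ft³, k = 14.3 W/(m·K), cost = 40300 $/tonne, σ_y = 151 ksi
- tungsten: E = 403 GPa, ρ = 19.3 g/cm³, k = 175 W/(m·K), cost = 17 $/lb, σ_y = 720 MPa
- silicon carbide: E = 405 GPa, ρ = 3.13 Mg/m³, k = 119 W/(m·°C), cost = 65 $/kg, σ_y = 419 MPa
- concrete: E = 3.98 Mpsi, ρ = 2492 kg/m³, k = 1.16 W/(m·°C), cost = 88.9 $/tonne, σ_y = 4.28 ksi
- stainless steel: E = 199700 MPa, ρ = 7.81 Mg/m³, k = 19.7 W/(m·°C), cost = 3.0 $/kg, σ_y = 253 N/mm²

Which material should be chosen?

Screen on constraints: k ≥ 2.12 W/(m·K); cost ≤ 47 $/kg; σ_y ≥ 570 MPa. Survivors: nickel superalloy, tungsten.
Convert each candidate to consistent units, then evaluate M:
  nickel superalloy: E = 208.9 GPa, ρ = 8378 kg/m³
  tungsten: E = 403.0 GPa, ρ = 19300 kg/m³
  nickel superalloy: M = 0.708×10⁻³
  tungsten: M = 0.383×10⁻³
Nickel superalloy ranks first.

nickel superalloy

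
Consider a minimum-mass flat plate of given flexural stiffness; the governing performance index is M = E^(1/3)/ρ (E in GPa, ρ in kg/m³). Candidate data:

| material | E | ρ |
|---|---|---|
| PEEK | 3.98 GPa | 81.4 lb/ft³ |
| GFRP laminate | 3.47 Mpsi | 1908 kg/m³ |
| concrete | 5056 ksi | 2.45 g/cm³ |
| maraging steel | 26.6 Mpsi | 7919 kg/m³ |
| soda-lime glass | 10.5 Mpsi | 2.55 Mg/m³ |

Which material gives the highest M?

soda-lime glass

Convert each candidate to consistent units, then evaluate M:
  PEEK: E = 3.980 GPa, ρ = 1304 kg/m³
  GFRP laminate: E = 23.92 GPa, ρ = 1908 kg/m³
  concrete: E = 34.86 GPa, ρ = 2450 kg/m³
  maraging steel: E = 183.4 GPa, ρ = 7919 kg/m³
  soda-lime glass: E = 72.39 GPa, ρ = 2550 kg/m³
  soda-lime glass: M = 1.63×10⁻³
  GFRP laminate: M = 1.51×10⁻³
  concrete: M = 1.33×10⁻³
  PEEK: M = 1.22×10⁻³
  maraging steel: M = 0.717×10⁻³
Soda-lime glass ranks first.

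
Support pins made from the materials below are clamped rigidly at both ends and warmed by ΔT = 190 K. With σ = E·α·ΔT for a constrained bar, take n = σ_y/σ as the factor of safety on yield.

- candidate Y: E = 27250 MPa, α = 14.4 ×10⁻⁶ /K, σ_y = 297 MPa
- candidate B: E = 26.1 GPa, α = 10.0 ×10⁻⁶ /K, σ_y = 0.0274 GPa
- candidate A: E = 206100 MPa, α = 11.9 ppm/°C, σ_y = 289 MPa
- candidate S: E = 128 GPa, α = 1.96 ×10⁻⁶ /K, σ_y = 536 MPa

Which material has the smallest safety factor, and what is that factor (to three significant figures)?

candidate B, n = 0.553

In consistent units (E in GPa, α in ×10⁻⁶/K, σ_y in MPa):
  candidate Y: E = 27.25, α = 14.4, σ_y = 297.0 → σ = 74.6 MPa, n = 3.98
  candidate B: E = 26.10, α = 10.0, σ_y = 27.40 → σ = 49.6 MPa, n = 0.553
  candidate A: E = 206.1, α = 11.9, σ_y = 289.0 → σ = 466 MPa, n = 0.620
  candidate S: E = 128.0, α = 1.96, σ_y = 536.0 → σ = 47.7 MPa, n = 11.2
Candidate B has the lowest safety factor, n = 0.553.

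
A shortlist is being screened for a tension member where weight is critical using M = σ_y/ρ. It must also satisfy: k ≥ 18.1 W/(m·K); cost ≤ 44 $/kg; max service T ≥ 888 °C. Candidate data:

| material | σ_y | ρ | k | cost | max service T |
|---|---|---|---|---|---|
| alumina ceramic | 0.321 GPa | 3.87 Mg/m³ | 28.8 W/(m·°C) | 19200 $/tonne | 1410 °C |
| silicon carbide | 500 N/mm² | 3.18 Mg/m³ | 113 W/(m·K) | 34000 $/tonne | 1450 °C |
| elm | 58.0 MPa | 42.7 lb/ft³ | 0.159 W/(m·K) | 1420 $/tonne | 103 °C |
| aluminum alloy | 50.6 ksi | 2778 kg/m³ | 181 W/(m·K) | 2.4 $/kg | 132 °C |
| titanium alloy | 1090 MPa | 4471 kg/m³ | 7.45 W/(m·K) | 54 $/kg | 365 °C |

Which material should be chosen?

silicon carbide

Screen on constraints: k ≥ 18.1 W/(m·K); cost ≤ 44 $/kg; max service T ≥ 888 °C. Survivors: alumina ceramic, silicon carbide.
In SI units:
  alumina ceramic: σ_y = 321.0 MPa, ρ = 3870 kg/m³
  silicon carbide: σ_y = 500.0 MPa, ρ = 3180 kg/m³
  silicon carbide: M = 157 kN·m/kg
  alumina ceramic: M = 82.9 kN·m/kg
Silicon carbide ranks first.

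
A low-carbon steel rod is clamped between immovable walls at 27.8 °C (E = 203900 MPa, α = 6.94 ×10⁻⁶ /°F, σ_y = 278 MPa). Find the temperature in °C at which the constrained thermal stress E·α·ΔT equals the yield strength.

137 °C

E = 203900 MPa = 203.9 GPa.
α = 6.94×10⁻⁶/°F × 9/5 = 12.5×10⁻⁶/K.
E·α·ΔT = 278.0 MPa ⇒ ΔT = 278.0 / (203.9×10³ × 12.5×10⁻⁶) = 109.1 K.
T = 27.8 + 109.1 = 136.9 °C.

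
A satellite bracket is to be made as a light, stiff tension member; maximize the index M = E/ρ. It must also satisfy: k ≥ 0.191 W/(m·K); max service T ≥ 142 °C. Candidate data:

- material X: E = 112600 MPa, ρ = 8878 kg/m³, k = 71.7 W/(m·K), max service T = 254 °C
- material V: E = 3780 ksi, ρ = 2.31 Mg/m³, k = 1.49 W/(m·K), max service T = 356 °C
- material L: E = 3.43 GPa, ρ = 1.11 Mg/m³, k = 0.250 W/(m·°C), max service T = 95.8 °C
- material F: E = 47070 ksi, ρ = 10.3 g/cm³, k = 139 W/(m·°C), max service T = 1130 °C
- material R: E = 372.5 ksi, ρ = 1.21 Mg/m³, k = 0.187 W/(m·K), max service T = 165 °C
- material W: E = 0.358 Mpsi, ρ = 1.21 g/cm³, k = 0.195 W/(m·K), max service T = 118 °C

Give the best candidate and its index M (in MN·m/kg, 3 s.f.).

material F, M = 31.5 MN·m/kg

Screen on constraints: k ≥ 0.191 W/(m·K); max service T ≥ 142 °C. Survivors: material X, material V, material F.
Convert each candidate to consistent units, then evaluate M:
  material X: E = 112.6 GPa, ρ = 8878 kg/m³
  material V: E = 26.06 GPa, ρ = 2310 kg/m³
  material F: E = 324.5 GPa, ρ = 10300 kg/m³
  material F: M = 31.5 MN·m/kg
  material X: M = 12.7 MN·m/kg
  material V: M = 11.3 MN·m/kg
The maximum is for material F.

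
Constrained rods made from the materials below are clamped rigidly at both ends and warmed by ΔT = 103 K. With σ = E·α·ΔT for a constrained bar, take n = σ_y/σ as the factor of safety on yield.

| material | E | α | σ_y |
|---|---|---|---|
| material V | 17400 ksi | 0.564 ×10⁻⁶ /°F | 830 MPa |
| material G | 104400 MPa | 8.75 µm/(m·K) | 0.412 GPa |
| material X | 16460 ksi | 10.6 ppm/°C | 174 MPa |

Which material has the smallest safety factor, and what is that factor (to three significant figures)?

material X, n = 1.40

With everything in SI (GPa, ×10⁻⁶/K, MPa):
  material V: E = 120.0, α = 1.02, σ_y = 830.0 → σ = 12.5 MPa, n = 66.2
  material G: E = 104.4, α = 8.75, σ_y = 412.0 → σ = 94.1 MPa, n = 4.38
  material X: E = 113.5, α = 10.6, σ_y = 174.0 → σ = 124 MPa, n = 1.40
Smallest n: material X with n = 1.40.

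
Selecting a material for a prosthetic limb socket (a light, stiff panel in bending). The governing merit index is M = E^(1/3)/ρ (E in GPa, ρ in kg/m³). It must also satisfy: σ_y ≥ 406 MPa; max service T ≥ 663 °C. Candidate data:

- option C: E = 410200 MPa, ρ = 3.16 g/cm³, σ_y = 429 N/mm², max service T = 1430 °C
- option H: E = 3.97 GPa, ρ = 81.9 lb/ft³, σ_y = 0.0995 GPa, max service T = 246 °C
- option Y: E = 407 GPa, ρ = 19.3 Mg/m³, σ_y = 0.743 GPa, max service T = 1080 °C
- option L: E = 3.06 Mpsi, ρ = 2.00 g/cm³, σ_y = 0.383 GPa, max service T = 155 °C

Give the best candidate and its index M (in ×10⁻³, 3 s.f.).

Screen on constraints: σ_y ≥ 406 MPa; max service T ≥ 663 °C. Survivors: option C, option Y.
Putting every candidate on a common basis:
  option C: E = 410.2 GPa, ρ = 3160 kg/m³
  option Y: E = 407.0 GPa, ρ = 19300 kg/m³
  option C: M = 2.35×10⁻³
  option Y: M = 0.384×10⁻³
The maximum is for option C.

option C, M = 2.35×10⁻³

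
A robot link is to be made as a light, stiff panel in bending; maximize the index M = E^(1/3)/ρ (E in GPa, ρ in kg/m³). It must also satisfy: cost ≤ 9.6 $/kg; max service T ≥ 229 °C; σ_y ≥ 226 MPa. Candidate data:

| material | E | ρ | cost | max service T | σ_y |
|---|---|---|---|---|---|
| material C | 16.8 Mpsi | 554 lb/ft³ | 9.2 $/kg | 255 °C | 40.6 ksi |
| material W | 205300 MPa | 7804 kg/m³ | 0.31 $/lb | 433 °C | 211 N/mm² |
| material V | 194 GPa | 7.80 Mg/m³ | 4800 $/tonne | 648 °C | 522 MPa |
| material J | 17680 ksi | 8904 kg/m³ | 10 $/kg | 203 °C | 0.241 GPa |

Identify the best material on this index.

material V

Screen on constraints: cost ≤ 9.6 $/kg; max service T ≥ 229 °C; σ_y ≥ 226 MPa. Survivors: material C, material V.
Normalizing units and computing the index:
  material C: E = 115.8 GPa, ρ = 8874 kg/m³
  material V: E = 194.0 GPa, ρ = 7800 kg/m³
  material V: M = 0.742×10⁻³
  material C: M = 0.549×10⁻³
The maximum is for material V.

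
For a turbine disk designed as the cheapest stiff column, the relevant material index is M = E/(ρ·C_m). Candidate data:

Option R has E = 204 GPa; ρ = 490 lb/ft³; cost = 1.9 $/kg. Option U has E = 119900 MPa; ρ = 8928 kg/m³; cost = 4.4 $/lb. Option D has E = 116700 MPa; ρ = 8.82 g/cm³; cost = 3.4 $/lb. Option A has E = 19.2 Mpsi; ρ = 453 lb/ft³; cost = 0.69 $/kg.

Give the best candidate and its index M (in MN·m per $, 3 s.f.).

option A, M = 26.4 MN·m per $

Normalizing units and computing the index:
  option R: E = 204.0 GPa, ρ = 7849 kg/m³, cost = 1.900 $/kg
  option U: E = 119.9 GPa, ρ = 8928 kg/m³, cost = 9.700 $/kg
  option D: E = 116.7 GPa, ρ = 8820 kg/m³, cost = 7.496 $/kg
  option A: E = 132.4 GPa, ρ = 7256 kg/m³, cost = 0.6900 $/kg
  option A: M = 26.4 MN·m per $
  option R: M = 13.7 MN·m per $
  option D: M = 1.77 MN·m per $
  option U: M = 1.38 MN·m per $
The maximum is for option A.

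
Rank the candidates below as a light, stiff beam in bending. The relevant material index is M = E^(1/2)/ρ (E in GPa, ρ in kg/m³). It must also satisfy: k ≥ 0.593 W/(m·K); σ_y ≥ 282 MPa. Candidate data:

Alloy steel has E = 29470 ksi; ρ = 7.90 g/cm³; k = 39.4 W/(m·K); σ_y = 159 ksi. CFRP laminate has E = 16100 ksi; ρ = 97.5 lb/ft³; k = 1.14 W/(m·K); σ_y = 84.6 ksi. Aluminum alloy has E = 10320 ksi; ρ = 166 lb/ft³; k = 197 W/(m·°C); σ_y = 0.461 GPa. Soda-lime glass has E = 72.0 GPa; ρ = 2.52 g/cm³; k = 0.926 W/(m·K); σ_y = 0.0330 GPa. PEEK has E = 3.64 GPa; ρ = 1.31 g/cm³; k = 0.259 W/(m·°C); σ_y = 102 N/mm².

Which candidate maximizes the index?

CFRP laminate

Screen on constraints: k ≥ 0.593 W/(m·K); σ_y ≥ 282 MPa. Survivors: alloy steel, CFRP laminate, aluminum alloy.
Putting every candidate on a common basis:
  alloy steel: E = 203.2 GPa, ρ = 7900 kg/m³
  CFRP laminate: E = 111.0 GPa, ρ = 1562 kg/m³
  aluminum alloy: E = 71.15 GPa, ρ = 2659 kg/m³
  CFRP laminate: M = 6.75×10⁻³
  aluminum alloy: M = 3.17×10⁻³
  alloy steel: M = 1.80×10⁻³
CFRP laminate ranks first.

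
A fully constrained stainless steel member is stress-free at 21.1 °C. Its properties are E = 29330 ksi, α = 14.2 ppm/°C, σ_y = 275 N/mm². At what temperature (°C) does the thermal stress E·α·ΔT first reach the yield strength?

E = 29330 ksi = 202.2 GPa.
σ_y = 275 N/mm² = 275.0 MPa.
E·α·ΔT = 275.0 MPa ⇒ ΔT = 275.0 / (202.2×10³ × 14.2×10⁻⁶) = 95.77 K.
T = 21.1 + 95.77 = 116.9 °C.

117 °C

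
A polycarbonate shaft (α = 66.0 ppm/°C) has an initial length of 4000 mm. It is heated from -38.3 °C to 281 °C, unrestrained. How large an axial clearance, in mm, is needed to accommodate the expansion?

84.3 mm

ΔT = 281 − (-38.3) = 319.3 K.
ΔL = α·L₀·ΔT = 66.0×10⁻⁶ × 4000 mm × 319.3 K = 84.3 mm.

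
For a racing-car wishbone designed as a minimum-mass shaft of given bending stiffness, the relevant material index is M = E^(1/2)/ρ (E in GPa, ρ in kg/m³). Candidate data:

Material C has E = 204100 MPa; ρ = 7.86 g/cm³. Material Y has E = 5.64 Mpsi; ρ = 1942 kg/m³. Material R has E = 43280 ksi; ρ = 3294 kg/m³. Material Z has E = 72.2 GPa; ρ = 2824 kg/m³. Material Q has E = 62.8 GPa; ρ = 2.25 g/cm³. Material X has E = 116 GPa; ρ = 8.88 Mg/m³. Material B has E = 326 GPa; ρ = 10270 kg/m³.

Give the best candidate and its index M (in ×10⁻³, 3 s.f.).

After converting to SI:
  material C: E = 204.1 GPa, ρ = 7860 kg/m³
  material Y: E = 38.89 GPa, ρ = 1942 kg/m³
  material R: E = 298.4 GPa, ρ = 3294 kg/m³
  material Z: E = 72.20 GPa, ρ = 2824 kg/m³
  material Q: E = 62.80 GPa, ρ = 2250 kg/m³
  material X: E = 116.0 GPa, ρ = 8880 kg/m³
  material B: E = 326.0 GPa, ρ = 10270 kg/m³
  material R: M = 5.24×10⁻³
  material Q: M = 3.52×10⁻³
  material Y: M = 3.21×10⁻³
  material Z: M = 3.01×10⁻³
  material C: M = 1.82×10⁻³
  material B: M = 1.76×10⁻³
  material X: M = 1.21×10⁻³
The maximum is for material R.

material R, M = 5.24×10⁻³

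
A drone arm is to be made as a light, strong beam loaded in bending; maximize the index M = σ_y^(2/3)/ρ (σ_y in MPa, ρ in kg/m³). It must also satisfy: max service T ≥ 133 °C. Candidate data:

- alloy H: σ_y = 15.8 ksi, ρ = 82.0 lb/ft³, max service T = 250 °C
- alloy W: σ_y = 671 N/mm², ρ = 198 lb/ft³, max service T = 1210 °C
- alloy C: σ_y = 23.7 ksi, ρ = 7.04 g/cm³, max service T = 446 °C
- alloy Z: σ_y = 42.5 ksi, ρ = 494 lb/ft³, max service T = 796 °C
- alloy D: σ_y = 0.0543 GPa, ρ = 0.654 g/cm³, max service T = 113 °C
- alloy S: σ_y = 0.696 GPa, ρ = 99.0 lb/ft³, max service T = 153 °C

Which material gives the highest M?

alloy S

Screen on constraints: max service T ≥ 133 °C. Survivors: alloy H, alloy W, alloy C, alloy Z, alloy S.
After converting to SI:
  alloy H: σ_y = 108.9 MPa, ρ = 1314 kg/m³
  alloy W: σ_y = 671.0 MPa, ρ = 3172 kg/m³
  alloy C: σ_y = 163.4 MPa, ρ = 7040 kg/m³
  alloy Z: σ_y = 293.0 MPa, ρ = 7913 kg/m³
  alloy S: σ_y = 696.0 MPa, ρ = 1586 kg/m³
  alloy S: M = 49.5×10⁻³
  alloy W: M = 24.2×10⁻³
  alloy H: M = 17.4×10⁻³
  alloy Z: M = 5.58×10⁻³
  alloy C: M = 4.25×10⁻³
Alloy S has the largest M.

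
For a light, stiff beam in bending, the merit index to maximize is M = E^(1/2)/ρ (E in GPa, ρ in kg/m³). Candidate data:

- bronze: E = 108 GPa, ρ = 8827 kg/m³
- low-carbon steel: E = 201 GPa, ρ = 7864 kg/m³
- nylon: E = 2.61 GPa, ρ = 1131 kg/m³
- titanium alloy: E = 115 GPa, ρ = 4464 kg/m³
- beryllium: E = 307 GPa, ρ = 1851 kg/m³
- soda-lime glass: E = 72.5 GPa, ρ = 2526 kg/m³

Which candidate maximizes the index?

Per-candidate index values:
  beryllium: M = 9.47×10⁻³
  soda-lime glass: M = 3.37×10⁻³
  titanium alloy: M = 2.40×10⁻³
  low-carbon steel: M = 1.80×10⁻³
  nylon: M = 1.43×10⁻³
  bronze: M = 1.18×10⁻³
Beryllium has the largest M.

beryllium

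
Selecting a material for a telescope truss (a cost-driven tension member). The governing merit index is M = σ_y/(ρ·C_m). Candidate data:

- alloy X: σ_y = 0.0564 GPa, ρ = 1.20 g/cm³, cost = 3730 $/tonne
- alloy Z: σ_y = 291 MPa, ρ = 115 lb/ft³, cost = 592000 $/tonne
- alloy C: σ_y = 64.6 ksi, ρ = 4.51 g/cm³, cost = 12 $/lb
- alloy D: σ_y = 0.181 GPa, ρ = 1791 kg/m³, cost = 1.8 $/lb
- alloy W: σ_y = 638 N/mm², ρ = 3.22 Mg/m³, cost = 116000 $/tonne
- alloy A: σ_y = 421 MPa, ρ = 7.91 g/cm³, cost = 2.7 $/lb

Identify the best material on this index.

Putting every candidate on a common basis:
  alloy X: σ_y = 56.40 MPa, ρ = 1200 kg/m³, cost = 3.730 $/kg
  alloy Z: σ_y = 291.0 MPa, ρ = 1842 kg/m³, cost = 592.0 $/kg
  alloy C: σ_y = 445.4 MPa, ρ = 4510 kg/m³, cost = 26.46 $/kg
  alloy D: σ_y = 181.0 MPa, ρ = 1791 kg/m³, cost = 3.968 $/kg
  alloy W: σ_y = 638.0 MPa, ρ = 3220 kg/m³, cost = 116.0 $/kg
  alloy A: σ_y = 421.0 MPa, ρ = 7910 kg/m³, cost = 5.952 $/kg
  alloy D: M = 25.5 kN·m per $
  alloy X: M = 12.6 kN·m per $
  alloy A: M = 8.94 kN·m per $
  alloy C: M = 3.73 kN·m per $
  alloy W: M = 1.71 kN·m per $
  alloy Z: M = 0.267 kN·m per $
Alloy D ranks first.

alloy D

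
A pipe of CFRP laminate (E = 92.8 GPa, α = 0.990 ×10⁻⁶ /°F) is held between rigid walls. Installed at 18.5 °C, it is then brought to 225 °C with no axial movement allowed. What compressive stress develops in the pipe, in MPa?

α = 0.990×10⁻⁶/°F × 9/5 = 1.78×10⁻⁶/K.
ΔT = 206.5 K. Constrained thermal stress σ = E·α·ΔT = 92.80×10³ MPa × 1.78×10⁻⁶ × 206.5 = 34.1 MPa (compressive).

34.1 MPa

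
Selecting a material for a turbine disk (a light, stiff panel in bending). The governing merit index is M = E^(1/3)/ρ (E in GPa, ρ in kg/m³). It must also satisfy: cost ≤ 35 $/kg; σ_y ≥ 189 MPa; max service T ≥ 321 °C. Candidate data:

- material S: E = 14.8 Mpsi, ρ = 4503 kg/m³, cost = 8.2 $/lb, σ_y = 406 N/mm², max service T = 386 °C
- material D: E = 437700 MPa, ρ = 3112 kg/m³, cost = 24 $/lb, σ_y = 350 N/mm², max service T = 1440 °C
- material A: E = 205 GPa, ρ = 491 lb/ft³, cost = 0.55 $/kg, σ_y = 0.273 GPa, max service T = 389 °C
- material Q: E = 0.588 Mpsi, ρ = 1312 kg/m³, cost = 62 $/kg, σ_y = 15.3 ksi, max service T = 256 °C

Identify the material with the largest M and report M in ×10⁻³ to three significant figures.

Screen on constraints: cost ≤ 35 $/kg; σ_y ≥ 189 MPa; max service T ≥ 321 °C. Survivors: material S, material A.
In SI units:
  material S: E = 102.0 GPa, ρ = 4503 kg/m³
  material A: E = 205.0 GPa, ρ = 7865 kg/m³
  material S: M = 1.04×10⁻³
  material A: M = 0.750×10⁻³
Material S has the largest M.

material S, M = 1.04×10⁻³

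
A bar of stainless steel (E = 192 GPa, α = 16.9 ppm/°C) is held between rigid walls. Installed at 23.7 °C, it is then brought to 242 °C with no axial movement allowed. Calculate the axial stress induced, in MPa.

ΔT = 218.3 K. Constrained thermal stress σ = E·α·ΔT = 192.0×10³ MPa × 16.9×10⁻⁶ × 218.3 = 708 MPa (compressive).

708 MPa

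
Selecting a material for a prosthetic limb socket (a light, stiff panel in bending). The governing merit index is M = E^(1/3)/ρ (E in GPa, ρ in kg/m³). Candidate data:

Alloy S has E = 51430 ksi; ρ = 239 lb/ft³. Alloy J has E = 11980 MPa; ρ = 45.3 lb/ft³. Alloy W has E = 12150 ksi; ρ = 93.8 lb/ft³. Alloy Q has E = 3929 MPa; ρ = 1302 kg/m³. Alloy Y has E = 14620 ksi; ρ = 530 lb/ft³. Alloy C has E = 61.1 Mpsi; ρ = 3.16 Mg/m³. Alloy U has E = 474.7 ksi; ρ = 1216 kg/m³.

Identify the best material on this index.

Convert each candidate to consistent units, then evaluate M:
  alloy S: E = 354.6 GPa, ρ = 3828 kg/m³
  alloy J: E = 11.98 GPa, ρ = 725.6 kg/m³
  alloy W: E = 83.77 GPa, ρ = 1503 kg/m³
  alloy Q: E = 3.929 GPa, ρ = 1302 kg/m³
  alloy Y: E = 100.8 GPa, ρ = 8490 kg/m³
  alloy C: E = 421.3 GPa, ρ = 3160 kg/m³
  alloy U: E = 3.273 GPa, ρ = 1216 kg/m³
  alloy J: M = 3.15×10⁻³
  alloy W: M = 2.91×10⁻³
  alloy C: M = 2.37×10⁻³
  alloy S: M = 1.85×10⁻³
  alloy U: M = 1.22×10⁻³
  alloy Q: M = 1.21×10⁻³
  alloy Y: M = 0.548×10⁻³
Alloy J has the largest M.

alloy J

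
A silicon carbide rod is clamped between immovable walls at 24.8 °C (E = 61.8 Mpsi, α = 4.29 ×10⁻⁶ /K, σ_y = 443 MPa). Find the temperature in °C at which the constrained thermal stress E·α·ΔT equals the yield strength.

E = 61.8 Mpsi = 426.1 GPa.
E·α·ΔT = 443.0 MPa ⇒ ΔT = 443.0 / (426.1×10³ × 4.29×10⁻⁶) = 242.3 K.
T = 24.8 + 242.3 = 267.1 °C.

267 °C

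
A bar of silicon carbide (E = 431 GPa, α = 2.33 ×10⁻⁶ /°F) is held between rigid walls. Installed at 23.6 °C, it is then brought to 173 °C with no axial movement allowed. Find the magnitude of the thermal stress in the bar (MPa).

α = 2.33×10⁻⁶/°F × 9/5 = 4.19×10⁻⁶/K.
ΔT = 149.4 K. Constrained thermal stress σ = E·α·ΔT = 431.0×10³ MPa × 4.19×10⁻⁶ × 149.4 = 270 MPa (compressive).

270 MPa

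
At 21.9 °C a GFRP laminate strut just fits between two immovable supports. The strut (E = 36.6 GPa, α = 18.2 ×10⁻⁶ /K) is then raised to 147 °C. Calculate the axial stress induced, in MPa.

83.3 MPa

ΔT = 125.1 K. Constrained thermal stress σ = E·α·ΔT = 36.60×10³ MPa × 18.2×10⁻⁶ × 125.1 = 83.3 MPa (compressive).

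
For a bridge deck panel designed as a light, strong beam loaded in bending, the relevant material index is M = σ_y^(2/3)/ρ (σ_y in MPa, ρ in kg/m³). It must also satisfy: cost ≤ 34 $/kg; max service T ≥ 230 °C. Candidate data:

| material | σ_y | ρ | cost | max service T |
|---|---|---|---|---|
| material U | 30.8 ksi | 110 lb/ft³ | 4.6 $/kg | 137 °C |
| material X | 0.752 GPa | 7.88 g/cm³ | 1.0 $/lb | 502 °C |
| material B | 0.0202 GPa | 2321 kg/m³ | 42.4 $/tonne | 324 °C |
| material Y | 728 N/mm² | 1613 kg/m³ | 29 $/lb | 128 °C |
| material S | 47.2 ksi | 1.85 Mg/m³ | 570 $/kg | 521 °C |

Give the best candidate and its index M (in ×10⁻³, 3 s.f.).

material X, M = 10.5×10⁻³

Screen on constraints: cost ≤ 34 $/kg; max service T ≥ 230 °C. Survivors: material X, material B.
Putting every candidate on a common basis:
  material X: σ_y = 752.0 MPa, ρ = 7880 kg/m³
  material B: σ_y = 20.20 MPa, ρ = 2321 kg/m³
  material X: M = 10.5×10⁻³
  material B: M = 3.20×10⁻³
Material X has the largest M.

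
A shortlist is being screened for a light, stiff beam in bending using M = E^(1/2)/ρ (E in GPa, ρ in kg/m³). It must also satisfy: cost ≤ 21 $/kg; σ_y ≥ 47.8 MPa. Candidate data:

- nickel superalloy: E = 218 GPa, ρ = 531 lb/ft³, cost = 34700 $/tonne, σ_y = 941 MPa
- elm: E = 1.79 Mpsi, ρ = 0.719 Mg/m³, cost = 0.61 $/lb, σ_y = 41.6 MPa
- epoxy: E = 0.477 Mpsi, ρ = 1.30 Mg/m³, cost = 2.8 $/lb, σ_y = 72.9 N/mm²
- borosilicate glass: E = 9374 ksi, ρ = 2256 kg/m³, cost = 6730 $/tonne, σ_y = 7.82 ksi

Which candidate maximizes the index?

borosilicate glass

Screen on constraints: cost ≤ 21 $/kg; σ_y ≥ 47.8 MPa. Survivors: epoxy, borosilicate glass.
In SI units:
  epoxy: E = 3.289 GPa, ρ = 1300 kg/m³
  borosilicate glass: E = 64.63 GPa, ρ = 2256 kg/m³
  borosilicate glass: M = 3.56×10⁻³
  epoxy: M = 1.40×10⁻³
Borosilicate glass ranks first.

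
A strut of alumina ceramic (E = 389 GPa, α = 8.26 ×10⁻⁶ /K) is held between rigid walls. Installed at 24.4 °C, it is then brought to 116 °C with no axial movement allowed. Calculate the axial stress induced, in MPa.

ΔT = 91.60 K. Constrained thermal stress σ = E·α·ΔT = 389.0×10³ MPa × 8.26×10⁻⁶ × 91.60 = 294 MPa (compressive).

294 MPa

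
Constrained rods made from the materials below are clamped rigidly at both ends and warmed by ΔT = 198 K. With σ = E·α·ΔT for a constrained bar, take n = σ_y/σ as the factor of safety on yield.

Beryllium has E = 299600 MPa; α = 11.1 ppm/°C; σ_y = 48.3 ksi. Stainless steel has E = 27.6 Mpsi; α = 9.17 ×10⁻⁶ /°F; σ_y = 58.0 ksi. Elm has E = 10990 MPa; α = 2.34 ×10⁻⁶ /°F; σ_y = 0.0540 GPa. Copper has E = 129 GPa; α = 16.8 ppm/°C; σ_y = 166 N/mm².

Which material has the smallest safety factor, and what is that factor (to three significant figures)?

In consistent units (E in GPa, α in ×10⁻⁶/K, σ_y in MPa):
  beryllium: E = 299.6, α = 11.1, σ_y = 333.0 → σ = 658 MPa, n = 0.506
  stainless steel: E = 190.3, α = 16.5, σ_y = 399.9 → σ = 622 MPa, n = 0.643
  elm: E = 10.99, α = 4.21, σ_y = 54.00 → σ = 9.17 MPa, n = 5.89
  copper: E = 129.0, α = 16.8, σ_y = 166.0 → σ = 429 MPa, n = 0.387
Copper has the lowest safety factor, n = 0.387.

copper, n = 0.387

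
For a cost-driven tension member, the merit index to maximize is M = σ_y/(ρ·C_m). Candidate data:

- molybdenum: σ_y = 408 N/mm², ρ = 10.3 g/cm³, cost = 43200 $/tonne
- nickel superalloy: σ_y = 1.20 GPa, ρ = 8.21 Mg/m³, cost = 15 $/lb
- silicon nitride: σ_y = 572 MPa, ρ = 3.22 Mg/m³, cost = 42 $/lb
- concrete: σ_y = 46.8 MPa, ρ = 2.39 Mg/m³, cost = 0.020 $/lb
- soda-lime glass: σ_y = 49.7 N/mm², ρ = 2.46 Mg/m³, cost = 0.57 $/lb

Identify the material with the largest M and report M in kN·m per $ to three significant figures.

In SI units:
  molybdenum: σ_y = 408.0 MPa, ρ = 10300 kg/m³, cost = 43.20 $/kg
  nickel superalloy: σ_y = 1200 MPa, ρ = 8210 kg/m³, cost = 33.07 $/kg
  silicon nitride: σ_y = 572.0 MPa, ρ = 3220 kg/m³, cost = 92.59 $/kg
  concrete: σ_y = 46.80 MPa, ρ = 2390 kg/m³, cost = 0.04409 $/kg
  soda-lime glass: σ_y = 49.70 MPa, ρ = 2460 kg/m³, cost = 1.257 $/kg
  concrete: M = 444 kN·m per $
  soda-lime glass: M = 16.1 kN·m per $
  nickel superalloy: M = 4.42 kN·m per $
  silicon nitride: M = 1.92 kN·m per $
  molybdenum: M = 0.917 kN·m per $
The maximum is for concrete.

concrete, M = 444 kN·m per $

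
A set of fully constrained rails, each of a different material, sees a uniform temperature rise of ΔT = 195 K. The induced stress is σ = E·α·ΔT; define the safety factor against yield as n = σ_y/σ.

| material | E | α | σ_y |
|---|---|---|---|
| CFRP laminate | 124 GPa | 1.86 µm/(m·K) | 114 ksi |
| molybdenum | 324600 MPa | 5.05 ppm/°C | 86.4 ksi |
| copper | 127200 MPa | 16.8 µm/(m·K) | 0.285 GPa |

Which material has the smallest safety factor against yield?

copper

With everything in SI (GPa, ×10⁻⁶/K, MPa):
  CFRP laminate: E = 124.0, α = 1.86, σ_y = 786.0 → σ = 45.0 MPa, n = 17.5
  molybdenum: E = 324.6, α = 5.05, σ_y = 595.7 → σ = 320 MPa, n = 1.86
  copper: E = 127.2, α = 16.8, σ_y = 285.0 → σ = 417 MPa, n = 0.684
The minimum is copper at n = 0.684.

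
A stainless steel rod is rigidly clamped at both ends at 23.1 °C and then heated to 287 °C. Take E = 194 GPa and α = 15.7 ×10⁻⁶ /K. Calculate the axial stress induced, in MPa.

ΔT = 263.9 K. Constrained thermal stress σ = E·α·ΔT = 194.0×10³ MPa × 15.7×10⁻⁶ × 263.9 = 804 MPa (compressive).

804 MPa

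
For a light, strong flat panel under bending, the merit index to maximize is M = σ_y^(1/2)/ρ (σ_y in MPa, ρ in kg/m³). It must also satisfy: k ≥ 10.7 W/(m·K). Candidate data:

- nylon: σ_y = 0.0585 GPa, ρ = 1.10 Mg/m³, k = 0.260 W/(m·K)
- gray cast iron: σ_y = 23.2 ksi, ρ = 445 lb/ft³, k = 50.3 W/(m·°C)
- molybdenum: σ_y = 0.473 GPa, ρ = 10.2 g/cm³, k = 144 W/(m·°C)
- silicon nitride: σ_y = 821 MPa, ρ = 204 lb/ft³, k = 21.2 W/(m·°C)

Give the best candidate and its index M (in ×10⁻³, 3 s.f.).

Screen on constraints: k ≥ 10.7 W/(m·K). Survivors: gray cast iron, molybdenum, silicon nitride.
Putting every candidate on a common basis:
  gray cast iron: σ_y = 160.0 MPa, ρ = 7128 kg/m³
  molybdenum: σ_y = 473.0 MPa, ρ = 10200 kg/m³
  silicon nitride: σ_y = 821.0 MPa, ρ = 3268 kg/m³
  silicon nitride: M = 8.77×10⁻³
  molybdenum: M = 2.13×10⁻³
  gray cast iron: M = 1.77×10⁻³
Highest index: silicon nitride.

silicon nitride, M = 8.77×10⁻³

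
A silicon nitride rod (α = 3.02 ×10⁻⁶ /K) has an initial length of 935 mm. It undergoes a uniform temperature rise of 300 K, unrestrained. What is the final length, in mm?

ΔL = α·L₀·ΔT = 3.02×10⁻⁶ × 935 mm × 300.0 K = 0.847 mm.
L = L₀ + ΔL = 935 + 0.847 = 935.85 mm.

935.85 mm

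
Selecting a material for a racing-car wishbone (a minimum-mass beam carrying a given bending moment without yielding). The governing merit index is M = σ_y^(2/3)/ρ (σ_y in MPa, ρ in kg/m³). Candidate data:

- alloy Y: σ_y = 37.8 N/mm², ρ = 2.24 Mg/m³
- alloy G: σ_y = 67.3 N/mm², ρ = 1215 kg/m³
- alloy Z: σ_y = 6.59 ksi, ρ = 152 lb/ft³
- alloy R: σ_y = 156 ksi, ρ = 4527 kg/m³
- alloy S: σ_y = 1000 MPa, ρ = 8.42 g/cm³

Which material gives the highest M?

Convert each candidate to consistent units, then evaluate M:
  alloy Y: σ_y = 37.80 MPa, ρ = 2240 kg/m³
  alloy G: σ_y = 67.30 MPa, ρ = 1215 kg/m³
  alloy Z: σ_y = 45.44 MPa, ρ = 2435 kg/m³
  alloy R: σ_y = 1076 MPa, ρ = 4527 kg/m³
  alloy S: σ_y = 1000 MPa, ρ = 8420 kg/m³
  alloy R: M = 23.2×10⁻³
  alloy G: M = 13.6×10⁻³
  alloy S: M = 11.9×10⁻³
  alloy Z: M = 5.23×10⁻³
  alloy Y: M = 5.03×10⁻³
The maximum is for alloy R.

alloy R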